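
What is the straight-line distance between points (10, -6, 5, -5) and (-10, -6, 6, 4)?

√(Σ(x_i - y_i)²) = √((10 - (-10))² + (-6 - (-6))² + (5 - 6)² + (-5 - 4)²)
= √(20² + 0² + (-1)² + (-9)²) = √(400 + 0 + 1 + 81) = √482 ≈ 21.9545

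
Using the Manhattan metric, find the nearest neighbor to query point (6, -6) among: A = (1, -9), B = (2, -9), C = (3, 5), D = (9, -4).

Distances: d(A) = 8, d(B) = 7, d(C) = 14, d(D) = 5. Nearest: D = (9, -4) with distance 5.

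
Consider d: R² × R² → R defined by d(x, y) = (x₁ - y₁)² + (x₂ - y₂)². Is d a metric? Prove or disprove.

No. The squared Euclidean distance fails the triangle inequality. Counterexample: x = (0, 0), y = (3, 1), z = (6, 2). d(x,z) = 6² + 2² = 40, but d(x,y) + d(y,z) = (3² + 1²) + (3² + 1²) = 10 + 10 = 20. Since 40 > 20, the triangle inequality is violated. (Note: √d, the ordinary Euclidean distance, IS a metric.)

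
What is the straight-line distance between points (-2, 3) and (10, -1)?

√(Σ(x_i - y_i)²) = √((-2 - 10)² + (3 - (-1))²)
= √((-12)² + 4²) = √(144 + 16) = √160 ≈ 12.6491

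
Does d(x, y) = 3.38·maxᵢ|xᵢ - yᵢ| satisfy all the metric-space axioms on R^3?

Yes. The L∞ (Chebyshev) norm induces a metric on R^3, and multiplying a metric by a positive constant 3.38 > 0 preserves all four axioms: non-negativity (3.38·||x-y|| ≥ 0), identity (3.38·||x-y|| = 0 ⟺ ||x-y|| = 0 ⟺ x = y), symmetry (||x-y|| = ||y-x||), and the triangle inequality (3.38·||x-z|| ≤ 3.38·||x-y|| + 3.38·||y-z||). So d is a metric.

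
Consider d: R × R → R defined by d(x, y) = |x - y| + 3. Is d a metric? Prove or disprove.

No. d fails identity of indiscernibles (specifically d(x,x) = 0): d(-5, -5) = |-5 - (-5)| + 3 = 0 + 3 = 3 ≠ 0.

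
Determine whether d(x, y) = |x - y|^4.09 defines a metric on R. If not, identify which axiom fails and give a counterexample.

No. d(x,y) = |x-y|^4.09 fails the triangle inequality since p = 4.09 > 1. Counterexample: x = 0, y = 6, z = 15. d(x,z) = |0 - 15|^4.09 = 15^4.09 ≈ 64597.1339, but d(x,y) + d(y,z) = 6^4.09 + 9^4.09 ≈ 1522.7851 + 7995.6148 = 9518.3999. Since 64597.1339 > 9518.3999, the triangle inequality is violated.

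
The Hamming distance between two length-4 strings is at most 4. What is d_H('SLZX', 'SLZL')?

Differing positions: 4. Hamming distance = 1. The maximum possible Hamming distance for length-4 strings is 4, so d_H/4 = 1/4 = 0.25.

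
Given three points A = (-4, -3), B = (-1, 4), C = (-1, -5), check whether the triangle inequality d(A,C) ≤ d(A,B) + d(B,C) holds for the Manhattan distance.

d(A,B) = 3 + 7 = 10, d(B,C) = 0 + 9 = 9, d(A,C) = 3 + 2 = 5.
d(A,C) = 5 ≤ 10 + 9 = 19. Triangle inequality is satisfied.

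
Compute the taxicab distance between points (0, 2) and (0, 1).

Σ|x_i - y_i| = |0 - 0| + |2 - 1| = 0 + 1 = 1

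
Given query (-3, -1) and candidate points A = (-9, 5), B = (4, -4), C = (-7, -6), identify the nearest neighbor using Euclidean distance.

Distances: d(A) ≈ 8.4853, d(B) ≈ 7.6158, d(C) ≈ 6.4031. Nearest: C = (-7, -6) with distance 6.4031.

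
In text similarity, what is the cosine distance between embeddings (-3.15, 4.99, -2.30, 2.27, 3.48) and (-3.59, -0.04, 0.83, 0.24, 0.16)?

With u = (-3.15, 4.99, -2.30, 2.27, 3.48), v = (-3.59, -0.04, 0.83, 0.24, 0.16):
u·v = (-3.15)·(-3.59) + 4.99·(-0.04) + (-2.3)·0.83 + 2.27·0.24 + 3.48·0.16 = 11.3085 + (-0.1996) + (-1.909) + 0.5448 + 0.5568 = 10.3015.
|u| = √((-3.15)² + 4.99² + (-2.3)² + 2.27² + 3.48²) = √(9.9225 + 24.9001 + 5.29 + 5.1529 + 12.1104) = √57.3759, |v| = √((-3.59)² + (-0.04)² + 0.83² + 0.24² + 0.16²) = √(12.8881 + 0.0016 + 0.6889 + 0.0576 + 0.0256) = √13.6618.
cos θ = (u·v)/(|u||v|) = 10.3015/(√57.3759·√13.6618) ≈ 0.3679
Cosine distance = 1 - cos θ ≈ 1 - 0.3679 = 0.6321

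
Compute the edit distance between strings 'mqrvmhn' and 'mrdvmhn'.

Let D[i][j] be the edit distance between the first i characters of 'mqrvmhn' and the first j characters of 'mrdvmhn', with D[i][0] = i, D[0][j] = j, and D[i][j] = D[i-1][j-1] if the characters match, else 1 + min(D[i-1][j], D[i][j-1], D[i-1][j-1]). Filling the table (rows: prefixes of 'mqrvmhn', columns: prefixes of 'mrdvmhn'):
     ε  m  r  d  v  m  h  n
  ε  0  1  2  3  4  5  6  7
  m  1  0  1  2  3  4  5  6
  q  2  1  1  2  3  4  5  6
  r  3  2  1  2  3  4  5  6
  v  4  3  2  2  2  3  4  5
  m  5  4  3  3  3  2  3  4
  h  6  5  4  4  4  3  2  3
  n  7  6  5  5  5  4  3  2
The bottom-right entry gives D[7][7] = 2, so no sequence of fewer than 2 edits works. Backtracking through the table gives one optimal edit sequence (2 edits):
  mqrvmhn → mrrvmhn (sub q→r @2)
  mrrvmhn → mrdvmhn (sub r→d @3)
Edit distance = 2.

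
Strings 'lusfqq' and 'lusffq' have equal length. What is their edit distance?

Let D[i][j] be the edit distance between the first i characters of 'lusfqq' and the first j characters of 'lusffq', with D[i][0] = i, D[0][j] = j, and D[i][j] = D[i-1][j-1] if the characters match, else 1 + min(D[i-1][j], D[i][j-1], D[i-1][j-1]). Filling the table (rows: prefixes of 'lusfqq', columns: prefixes of 'lusffq'):
     ε  l  u  s  f  f  q
  ε  0  1  2  3  4  5  6
  l  1  0  1  2  3  4  5
  u  2  1  0  1  2  3  4
  s  3  2  1  0  1  2  3
  f  4  3  2  1  0  1  2
  q  5  4  3  2  1  1  1
  q  6  5  4  3  2  2  1
The bottom-right entry gives D[6][6] = 1, so no sequence of fewer than 1 edit works. Backtracking through the table gives one optimal edit sequence (1 edit):
  lusfqq → lusffq (sub q→f @5)
Edit distance = 1.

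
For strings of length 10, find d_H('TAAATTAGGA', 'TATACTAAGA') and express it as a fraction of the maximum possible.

Differing positions: 3, 5, 8. Hamming distance = 3. The maximum possible Hamming distance for length-10 strings is 10, so d_H/10 = 3/10 = 0.3.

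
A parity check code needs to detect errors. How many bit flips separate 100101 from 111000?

Differing positions: 2, 3, 4, 6. Hamming distance = 4.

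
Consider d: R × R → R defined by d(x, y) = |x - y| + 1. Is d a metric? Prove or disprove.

No. d fails identity of indiscernibles (specifically d(x,x) = 0): d(0, 0) = |0 - 0| + 1 = 0 + 1 = 1 ≠ 0.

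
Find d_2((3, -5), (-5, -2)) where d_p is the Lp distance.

(Σ|x_i - y_i|^2)^(1/2) = (|3 - (-5)|^2 + |-5 - (-2)|^2)^(1/2)
= (8^2 + 3^2)^(1/2) = (64 + 9)^(1/2) = (73)^(1/2) ≈ 8.544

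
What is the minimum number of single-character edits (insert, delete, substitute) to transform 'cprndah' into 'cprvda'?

Let D[i][j] be the edit distance between the first i characters of 'cprndah' and the first j characters of 'cprvda', with D[i][0] = i, D[0][j] = j, and D[i][j] = D[i-1][j-1] if the characters match, else 1 + min(D[i-1][j], D[i][j-1], D[i-1][j-1]). Filling the table (rows: prefixes of 'cprndah', columns: prefixes of 'cprvda'):
     ε  c  p  r  v  d  a
  ε  0  1  2  3  4  5  6
  c  1  0  1  2  3  4  5
  p  2  1  0  1  2  3  4
  r  3  2  1  0  1  2  3
  n  4  3  2  1  1  2  3
  d  5  4  3  2  2  1  2
  a  6  5  4  3  3  2  1
  h  7  6  5  4  4  3  2
The bottom-right entry gives D[7][6] = 2, so no sequence of fewer than 2 edits works. Backtracking through the table gives one optimal edit sequence (2 edits):
  cprndah → cprvdah (sub n→v @4)
  cprvdah → cprvda (del h @7)
Edit distance = 2.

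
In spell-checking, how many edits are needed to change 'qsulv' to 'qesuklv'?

Let D[i][j] be the edit distance between the first i characters of 'qsulv' and the first j characters of 'qesuklv', with D[i][0] = i, D[0][j] = j, and D[i][j] = D[i-1][j-1] if the characters match, else 1 + min(D[i-1][j], D[i][j-1], D[i-1][j-1]). Filling the table (rows: prefixes of 'qsulv', columns: prefixes of 'qesuklv'):
     ε  q  e  s  u  k  l  v
  ε  0  1  2  3  4  5  6  7
  q  1  0  1  2  3  4  5  6
  s  2  1  1  1  2  3  4  5
  u  3  2  2  2  1  2  3  4
  l  4  3  3  3  2  2  2  3
  v  5  4  4  4  3  3  3  2
The bottom-right entry gives D[5][7] = 2, so no sequence of fewer than 2 edits works. Backtracking through the table gives one optimal edit sequence (2 edits):
  qsulv → qesulv (ins e @2)
  qesulv → qesuklv (ins k @5)
Edit distance = 2.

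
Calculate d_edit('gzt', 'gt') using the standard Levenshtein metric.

Let D[i][j] be the edit distance between the first i characters of 'gzt' and the first j characters of 'gt', with D[i][0] = i, D[0][j] = j, and D[i][j] = D[i-1][j-1] if the characters match, else 1 + min(D[i-1][j], D[i][j-1], D[i-1][j-1]). Filling the table (rows: prefixes of 'gzt', columns: prefixes of 'gt'):
     ε  g  t
  ε  0  1  2
  g  1  0  1
  z  2  1  1
  t  3  2  1
The bottom-right entry gives D[3][2] = 1, so no sequence of fewer than 1 edit works. Backtracking through the table gives one optimal edit sequence (1 edit):
  gzt → gt (del z @2)
Edit distance = 1.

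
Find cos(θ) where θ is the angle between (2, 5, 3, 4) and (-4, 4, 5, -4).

With u = (2, 5, 3, 4), v = (-4, 4, 5, -4):
u·v = 2·(-4) + 5·4 + 3·5 + 4·(-4) = (-8) + 20 + 15 + (-16) = 11.
|u| = √(2² + 5² + 3² + 4²) = √54, |v| = √((-4)² + 4² + 5² + (-4)²) = √73, so |u||v| = √(54·73) = √3942.
cos θ = (u·v)/(|u||v|) = 11/√3942 ≈ 0.1752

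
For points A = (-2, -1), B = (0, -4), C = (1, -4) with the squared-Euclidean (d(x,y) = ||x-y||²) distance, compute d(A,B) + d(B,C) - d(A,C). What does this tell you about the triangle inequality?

d(A,B) = 2² + 3² = 13, d(B,C) = 1² + 0² = 1, d(A,C) = 3² + 3² = 18.
d(A,B) + d(B,C) - d(A,C) = 13 + 1 - 18 = 14 - 18 = -4. This is < 0, so the triangle inequality FAILS for these points (squared-Euclidean is not a metric).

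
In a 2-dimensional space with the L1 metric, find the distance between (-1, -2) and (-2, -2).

Σ|x_i - y_i| = |-1 - (-2)| + |-2 - (-2)| = 1 + 0 = 1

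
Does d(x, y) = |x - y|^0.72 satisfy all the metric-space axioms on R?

Yes. With 0 < p = 0.72 ≤ 1, d(x,y) = |x-y|^0.72 is a metric on R. Non-negativity and symmetry are immediate; |x-y|^0.72 = 0 ⟺ |x-y| = 0 ⟺ x = y. For the triangle inequality, the function t ↦ t^0.72 is subadditive on [0,∞) when p ≤ 1, so |x-z|^0.72 ≤ (|x-y| + |y-z|)^0.72 ≤ |x-y|^0.72 + |y-z|^0.72.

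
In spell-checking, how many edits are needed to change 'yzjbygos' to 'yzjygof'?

Let D[i][j] be the edit distance between the first i characters of 'yzjbygos' and the first j characters of 'yzjygof', with D[i][0] = i, D[0][j] = j, and D[i][j] = D[i-1][j-1] if the characters match, else 1 + min(D[i-1][j], D[i][j-1], D[i-1][j-1]). Filling the table (rows: prefixes of 'yzjbygos', columns: prefixes of 'yzjygof'):
     ε  y  z  j  y  g  o  f
  ε  0  1  2  3  4  5  6  7
  y  1  0  1  2  3  4  5  6
  z  2  1  0  1  2  3  4  5
  j  3  2  1  0  1  2  3  4
  b  4  3  2  1  1  2  3  4
  y  5  4  3  2  1  2  3  4
  g  6  5  4  3  2  1  2  3
  o  7  6  5  4  3  2  1  2
  s  8  7  6  5  4  3  2  2
The bottom-right entry gives D[8][7] = 2, so no sequence of fewer than 2 edits works. Backtracking through the table gives one optimal edit sequence (2 edits):
  yzjbygos → yzjygos (del b @4)
  yzjygos → yzjygof (sub s→f @7)
Edit distance = 2.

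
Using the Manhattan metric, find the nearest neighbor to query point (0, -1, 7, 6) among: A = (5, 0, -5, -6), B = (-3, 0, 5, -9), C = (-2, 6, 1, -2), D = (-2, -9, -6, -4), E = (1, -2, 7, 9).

Distances: d(A) = 30, d(B) = 21, d(C) = 23, d(D) = 33, d(E) = 5. Nearest: E = (1, -2, 7, 9) with distance 5.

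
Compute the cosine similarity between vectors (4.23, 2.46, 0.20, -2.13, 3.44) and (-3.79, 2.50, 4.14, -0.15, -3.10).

With u = (4.23, 2.46, 0.20, -2.13, 3.44), v = (-3.79, 2.50, 4.14, -0.15, -3.10):
u·v = 4.23·(-3.79) + 2.46·2.5 + 0.2·4.14 + (-2.13)·(-0.15) + 3.44·(-3.1) = (-16.0317) + 6.15 + 0.828 + 0.3195 + (-10.664) = -19.3982.
|u| = √(4.23² + 2.46² + 0.2² + (-2.13)² + 3.44²) = √(17.8929 + 6.0516 + 0.04 + 4.5369 + 11.8336) = √40.355, |v| = √((-3.79)² + 2.5² + 4.14² + (-0.15)² + (-3.1)²) = √(14.3641 + 6.25 + 17.1396 + 0.0225 + 9.61) = √47.3862.
cos θ = (u·v)/(|u||v|) = -19.3982/(√40.355·√47.3862) ≈ -0.4436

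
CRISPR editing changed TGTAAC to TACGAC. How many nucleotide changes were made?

Differing positions: 2, 3, 4. Hamming distance = 3.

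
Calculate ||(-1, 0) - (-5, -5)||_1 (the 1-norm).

Σ|x_i - y_i| = |-1 - (-5)| + |0 - (-5)| = 4 + 5 = 9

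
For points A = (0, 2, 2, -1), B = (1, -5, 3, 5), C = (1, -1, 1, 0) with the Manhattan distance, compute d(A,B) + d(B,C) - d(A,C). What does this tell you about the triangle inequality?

d(A,B) = 1 + 7 + 1 + 6 = 15, d(B,C) = 0 + 4 + 2 + 5 = 11, d(A,C) = 1 + 3 + 1 + 1 = 6.
d(A,B) + d(B,C) - d(A,C) = 15 + 11 - 6 = 26 - 6 = 20. This is ≥ 0, so the triangle inequality holds for these points.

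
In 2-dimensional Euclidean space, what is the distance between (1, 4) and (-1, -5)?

√(Σ(x_i - y_i)²) = √((1 - (-1))² + (4 - (-5))²)
= √(2² + 9²) = √(4 + 81) = √85 ≈ 9.2195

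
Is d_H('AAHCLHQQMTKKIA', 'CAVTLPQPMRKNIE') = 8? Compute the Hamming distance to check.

Differing positions: 1, 3, 4, 6, 8, 10, 12, 14. Hamming distance = 8, so the claim is true.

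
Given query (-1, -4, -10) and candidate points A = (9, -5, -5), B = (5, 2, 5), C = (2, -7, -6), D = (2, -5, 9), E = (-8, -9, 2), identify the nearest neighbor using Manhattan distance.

Distances: d(A) = 16, d(B) = 27, d(C) = 10, d(D) = 23, d(E) = 24. Nearest: C = (2, -7, -6) with distance 10.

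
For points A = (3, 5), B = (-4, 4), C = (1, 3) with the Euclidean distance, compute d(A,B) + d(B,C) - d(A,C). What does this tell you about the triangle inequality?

d(A,B) = √(7² + 1²) = √50 ≈ 7.0711, d(B,C) = √(5² + 1²) = √26 ≈ 5.099, d(A,C) = √(2² + 2²) = √8 ≈ 2.8284.
d(A,B) + d(B,C) - d(A,C) = 7.0711 + 5.099 - 2.8284 = 12.1701 - 2.8284 = 9.3417 (to 4 decimal places). This is ≥ 0, so the triangle inequality holds for these points.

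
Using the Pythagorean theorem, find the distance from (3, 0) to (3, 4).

√(Σ(x_i - y_i)²) = √((3 - 3)² + (0 - 4)²)
= √(0² + (-4)²) = √(0 + 16) = √16 = 4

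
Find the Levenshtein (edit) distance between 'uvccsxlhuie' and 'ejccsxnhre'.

Let D[i][j] be the edit distance between the first i characters of 'uvccsxlhuie' and the first j characters of 'ejccsxnhre', with D[i][0] = i, D[0][j] = j, and D[i][j] = D[i-1][j-1] if the characters match, else 1 + min(D[i-1][j], D[i][j-1], D[i-1][j-1]). Filling the table (rows: prefixes of 'uvccsxlhuie', columns: prefixes of 'ejccsxnhre'):
     ε  e  j  c  c  s  x  n  h  r  e
  ε  0  1  2  3  4  5  6  7  8  9 10
  u  1  1  2  3  4  5  6  7  8  9 10
  v  2  2  2  3  4  5  6  7  8  9 10
  c  3  3  3  2  3  4  5  6  7  8  9
  c  4  4  4  3  2  3  4  5  6  7  8
  s  5  5  5  4  3  2  3  4  5  6  7
  x  6  6  6  5  4  3  2  3  4  5  6
  l  7  7  7  6  5  4  3  3  4  5  6
  h  8  8  8  7  6  5  4  4  3  4  5
  u  9  9  9  8  7  6  5  5  4  4  5
  i 10 10 10  9  8  7  6  6  5  5  5
  e 11 10 11 10  9  8  7  7  6  6  5
The bottom-right entry gives D[11][10] = 5, so no sequence of fewer than 5 edits works. Backtracking through the table gives one optimal edit sequence (5 edits):
  uvccsxlhuie → evccsxlhuie (sub u→e @1)
  evccsxlhuie → ejccsxlhuie (sub v→j @2)
  ejccsxlhuie → ejccsxnhuie (sub l→n @7)
  ejccsxnhuie → ejccsxnhie (del u @9)
  ejccsxnhie → ejccsxnhre (sub i→r @9)
Edit distance = 5.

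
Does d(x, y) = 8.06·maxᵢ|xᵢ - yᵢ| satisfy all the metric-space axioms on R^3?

Yes. The L∞ (Chebyshev) norm induces a metric on R^3, and multiplying a metric by a positive constant 8.06 > 0 preserves all four axioms: non-negativity (8.06·||x-y|| ≥ 0), identity (8.06·||x-y|| = 0 ⟺ ||x-y|| = 0 ⟺ x = y), symmetry (||x-y|| = ||y-x||), and the triangle inequality (8.06·||x-z|| ≤ 8.06·||x-y|| + 8.06·||y-z||). So d is a metric.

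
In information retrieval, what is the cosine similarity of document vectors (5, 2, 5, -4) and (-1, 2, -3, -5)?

With u = (5, 2, 5, -4), v = (-1, 2, -3, -5):
u·v = 5·(-1) + 2·2 + 5·(-3) + (-4)·(-5) = (-5) + 4 + (-15) + 20 = 4.
|u| = √(5² + 2² + 5² + (-4)²) = √70, |v| = √((-1)² + 2² + (-3)² + (-5)²) = √39, so |u||v| = √(70·39) = √2730.
cos θ = (u·v)/(|u||v|) = 4/√2730 ≈ 0.0766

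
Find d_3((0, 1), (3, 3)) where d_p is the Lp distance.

(Σ|x_i - y_i|^3)^(1/3) = (|0 - 3|^3 + |1 - 3|^3)^(1/3)
= (3^3 + 2^3)^(1/3) = (27 + 8)^(1/3) = (35)^(1/3) ≈ 3.2711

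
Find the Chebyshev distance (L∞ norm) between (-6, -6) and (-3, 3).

max(|x_i - y_i|) = max(|-6 - (-3)|, |-6 - 3|) = max(3, 9) = 9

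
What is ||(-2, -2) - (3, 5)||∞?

max(|x_i - y_i|) = max(|-2 - 3|, |-2 - 5|) = max(5, 7) = 7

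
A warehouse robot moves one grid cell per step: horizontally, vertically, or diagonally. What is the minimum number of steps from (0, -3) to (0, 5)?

max(|x_i - y_i|) = max(|0 - 0|, |-3 - 5|) = max(0, 8) = 8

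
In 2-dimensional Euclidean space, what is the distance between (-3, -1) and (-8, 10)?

√(Σ(x_i - y_i)²) = √((-3 - (-8))² + (-1 - 10)²)
= √(5² + (-11)²) = √(25 + 121) = √146 ≈ 12.083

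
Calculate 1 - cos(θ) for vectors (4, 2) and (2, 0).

With u = (4, 2), v = (2, 0):
u·v = 4·2 + 2·0 = 8 + 0 = 8.
|u| = √(4² + 2²) = √20, |v| = √(2² + 0²) = √4, so |u||v| = √(20·4) = √80.
cos θ = (u·v)/(|u||v|) = 8/√80 ≈ 0.8944
Cosine distance = 1 - cos θ ≈ 1 - 0.8944 = 0.1056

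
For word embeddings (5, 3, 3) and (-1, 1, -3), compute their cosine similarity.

With u = (5, 3, 3), v = (-1, 1, -3):
u·v = 5·(-1) + 3·1 + 3·(-3) = (-5) + 3 + (-9) = -11.
|u| = √(5² + 3² + 3²) = √43, |v| = √((-1)² + 1² + (-3)²) = √11, so |u||v| = √(43·11) = √473.
cos θ = (u·v)/(|u||v|) = -11/√473 ≈ -0.5058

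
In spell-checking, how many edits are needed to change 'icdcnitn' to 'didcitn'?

Let D[i][j] be the edit distance between the first i characters of 'icdcnitn' and the first j characters of 'didcitn', with D[i][0] = i, D[0][j] = j, and D[i][j] = D[i-1][j-1] if the characters match, else 1 + min(D[i-1][j], D[i][j-1], D[i-1][j-1]). Filling the table (rows: prefixes of 'icdcnitn', columns: prefixes of 'didcitn'):
     ε  d  i  d  c  i  t  n
  ε  0  1  2  3  4  5  6  7
  i  1  1  1  2  3  4  5  6
  c  2  2  2  2  2  3  4  5
  d  3  2  3  2  3  3  4  5
  c  4  3  3  3  2  3  4  5
  n  5  4  4  4  3  3  4  4
  i  6  5  4  5  4  3  4  5
  t  7  6  5  5  5  4  3  4
  n  8  7  6  6  6  5  4  3
The bottom-right entry gives D[8][7] = 3, so no sequence of fewer than 3 edits works. Backtracking through the table gives one optimal edit sequence (3 edits):
  icdcnitn → dcdcnitn (sub i→d @1)
  dcdcnitn → didcnitn (sub c→i @2)
  didcnitn → didcitn (del n @5)
Edit distance = 3.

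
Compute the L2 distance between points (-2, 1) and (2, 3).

(Σ|x_i - y_i|^2)^(1/2) = (|-2 - 2|^2 + |1 - 3|^2)^(1/2)
= (4^2 + 2^2)^(1/2) = (16 + 4)^(1/2) = (20)^(1/2) ≈ 4.4721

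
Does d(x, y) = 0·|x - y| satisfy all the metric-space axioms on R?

No. With c = 0, d(x,y) = 0 for all x, y. This fails identity of indiscernibles: d(5, 9) = 0 but 5 ≠ 9.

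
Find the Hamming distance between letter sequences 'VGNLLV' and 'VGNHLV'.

Differing positions: 4. Hamming distance = 1.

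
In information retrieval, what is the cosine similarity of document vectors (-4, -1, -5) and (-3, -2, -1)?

With u = (-4, -1, -5), v = (-3, -2, -1):
u·v = (-4)·(-3) + (-1)·(-2) + (-5)·(-1) = 12 + 2 + 5 = 19.
|u| = √((-4)² + (-1)² + (-5)²) = √42, |v| = √((-3)² + (-2)² + (-1)²) = √14, so |u||v| = √(42·14) = √588.
cos θ = (u·v)/(|u||v|) = 19/√588 ≈ 0.7835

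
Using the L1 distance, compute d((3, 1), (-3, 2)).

Σ|x_i - y_i| = |3 - (-3)| + |1 - 2| = 6 + 1 = 7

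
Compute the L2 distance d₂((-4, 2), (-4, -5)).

√(Σ(x_i - y_i)²) = √((-4 - (-4))² + (2 - (-5))²)
= √(0² + 7²) = √(0 + 49) = √49 = 7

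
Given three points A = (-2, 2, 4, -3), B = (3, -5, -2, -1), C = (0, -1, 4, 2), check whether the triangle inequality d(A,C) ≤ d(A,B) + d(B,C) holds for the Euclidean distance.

d(A,B) = √(5² + 7² + 6² + 2²) = √114 ≈ 10.6771, d(B,C) = √(3² + 4² + 6² + 3²) = √70 ≈ 8.3666, d(A,C) = √(2² + 3² + 0² + 5²) = √38 ≈ 6.1644.
d(A,C) ≈ 6.1644 ≤ 10.6771 + 8.3666 = 19.0437. Triangle inequality is satisfied.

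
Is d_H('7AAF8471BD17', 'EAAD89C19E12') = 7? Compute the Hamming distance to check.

Differing positions: 1, 4, 6, 7, 9, 10, 12. Hamming distance = 7, so the claim is true.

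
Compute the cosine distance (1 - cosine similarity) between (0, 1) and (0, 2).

With u = (0, 1), v = (0, 2):
u·v = 0·0 + 1·2 = 0 + 2 = 2.
|u| = √(0² + 1²) = √1, |v| = √(0² + 2²) = √4, so |u||v| = √(1·4) = √4 = 2.
cos θ = (u·v)/(|u||v|) = 2/2 = 1
Cosine distance = 1 - cos θ = 1 - 1 = 0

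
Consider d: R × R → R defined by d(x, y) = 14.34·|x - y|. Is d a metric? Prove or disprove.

Yes. Since |x - y| is a metric on R and 14.34 > 0, the positive scalar multiple 14.34·|x - y| is also a metric: scaling by a positive constant preserves non-negativity, identity (d=0 ⟺ |x-y|=0 ⟺ x=y), symmetry, and the triangle inequality.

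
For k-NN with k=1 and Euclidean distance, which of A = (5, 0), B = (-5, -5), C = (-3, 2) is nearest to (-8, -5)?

Distances: d(A) ≈ 13.9284, d(B) = 3, d(C) ≈ 8.6023. Nearest: B = (-5, -5) with distance 3.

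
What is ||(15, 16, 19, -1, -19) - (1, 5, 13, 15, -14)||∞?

max(|x_i - y_i|) = max(|15 - 1|, |16 - 5|, |19 - 13|, |-1 - 15|, |-19 - (-14)|) = max(14, 11, 6, 16, 5) = 16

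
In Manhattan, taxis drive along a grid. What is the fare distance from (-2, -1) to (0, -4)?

Σ|x_i - y_i| = |-2 - 0| + |-1 - (-4)| = 2 + 3 = 5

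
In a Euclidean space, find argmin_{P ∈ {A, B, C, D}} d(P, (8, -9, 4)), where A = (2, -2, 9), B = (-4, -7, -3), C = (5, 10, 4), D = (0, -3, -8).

Distances: d(A) ≈ 10.4881, d(B) ≈ 14.0357, d(C) ≈ 19.2354, d(D) ≈ 15.6205. Nearest: A = (2, -2, 9) with distance 10.4881.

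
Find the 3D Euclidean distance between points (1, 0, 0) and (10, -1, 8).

√(Σ(x_i - y_i)²) = √((1 - 10)² + (0 - (-1))² + (0 - 8)²)
= √((-9)² + 1² + (-8)²) = √(81 + 1 + 64) = √146 ≈ 12.083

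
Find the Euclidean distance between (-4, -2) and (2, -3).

√(Σ(x_i - y_i)²) = √((-4 - 2)² + (-2 - (-3))²)
= √((-6)² + 1²) = √(36 + 1) = √37 ≈ 6.0828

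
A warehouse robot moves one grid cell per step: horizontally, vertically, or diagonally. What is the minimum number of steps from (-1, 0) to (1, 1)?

max(|x_i - y_i|) = max(|-1 - 1|, |0 - 1|) = max(2, 1) = 2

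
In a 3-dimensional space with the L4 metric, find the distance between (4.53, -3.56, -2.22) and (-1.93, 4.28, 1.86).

(Σ|x_i - y_i|^4)^(1/4) = (|4.53 - (-1.93)|^4 + |-3.56 - 4.28|^4 + |-2.22 - 1.86|^4)^(1/4)
= (6.46^4 + 7.84^4 + 4.08^4)^(1/4) ≈ (1741.5264 + 3778.02 + 277.1026)^(1/4) = (5796.649)^(1/4) ≈ 8.7256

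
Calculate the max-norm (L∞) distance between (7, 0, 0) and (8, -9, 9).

max(|x_i - y_i|) = max(|7 - 8|, |0 - (-9)|, |0 - 9|) = max(1, 9, 9) = 9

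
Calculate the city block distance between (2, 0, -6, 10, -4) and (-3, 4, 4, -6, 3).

Σ|x_i - y_i| = |2 - (-3)| + |0 - 4| + |-6 - 4| + |10 - (-6)| + |-4 - 3| = 5 + 4 + 10 + 16 + 7 = 42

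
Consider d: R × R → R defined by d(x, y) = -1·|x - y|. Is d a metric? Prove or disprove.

No. With c = -1 < 0, d fails non-negativity: d(8, 9) = -1·|8 - 9| = -1·1 = -1 < 0.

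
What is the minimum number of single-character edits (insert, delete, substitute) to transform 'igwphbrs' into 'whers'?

Let D[i][j] be the edit distance between the first i characters of 'igwphbrs' and the first j characters of 'whers', with D[i][0] = i, D[0][j] = j, and D[i][j] = D[i-1][j-1] if the characters match, else 1 + min(D[i-1][j], D[i][j-1], D[i-1][j-1]). Filling the table (rows: prefixes of 'igwphbrs', columns: prefixes of 'whers'):
     ε  w  h  e  r  s
  ε  0  1  2  3  4  5
  i  1  1  2  3  4  5
  g  2  2  2  3  4  5
  w  3  2  3  3  4  5
  p  4  3  3  4  4  5
  h  5  4  3  4  5  5
  b  6  5  4  4  5  6
  r  7  6  5  5  4  5
  s  8  7  6  6  5  4
The bottom-right entry gives D[8][5] = 4, so no sequence of fewer than 4 edits works. Backtracking through the table gives one optimal edit sequence (4 edits):
  igwphbrs → gwphbrs (del i @1)
  gwphbrs → wphbrs (del g @1)
  wphbrs → whbrs (del p @2)
  whbrs → whers (sub b→e @3)
Edit distance = 4.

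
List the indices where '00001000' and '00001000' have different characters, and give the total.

Differing positions: none. Hamming distance = 0.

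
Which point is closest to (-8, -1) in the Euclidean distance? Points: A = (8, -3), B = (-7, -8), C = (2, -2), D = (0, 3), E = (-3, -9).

Distances: d(A) ≈ 16.1245, d(B) ≈ 7.0711, d(C) ≈ 10.0499, d(D) ≈ 8.9443, d(E) ≈ 9.434. Nearest: B = (-7, -8) with distance 7.0711.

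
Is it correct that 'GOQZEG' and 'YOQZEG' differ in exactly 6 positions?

Differing positions: 1. Hamming distance = 1, so the claim that d_H = 6 is false.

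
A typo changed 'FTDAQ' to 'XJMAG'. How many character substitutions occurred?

Differing positions: 1, 2, 3, 5. Hamming distance = 4.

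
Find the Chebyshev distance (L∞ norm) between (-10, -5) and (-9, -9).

max(|x_i - y_i|) = max(|-10 - (-9)|, |-5 - (-9)|) = max(1, 4) = 4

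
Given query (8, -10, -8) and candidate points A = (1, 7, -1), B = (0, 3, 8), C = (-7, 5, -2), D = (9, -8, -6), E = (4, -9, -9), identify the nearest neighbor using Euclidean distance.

Distances: d(A) ≈ 19.6723, d(B) ≈ 22.1133, d(C) ≈ 22.0454, d(D) = 3, d(E) ≈ 4.2426. Nearest: D = (9, -8, -6) with distance 3.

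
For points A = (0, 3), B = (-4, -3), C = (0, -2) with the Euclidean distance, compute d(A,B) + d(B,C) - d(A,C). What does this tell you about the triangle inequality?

d(A,B) = √(4² + 6²) = √52 ≈ 7.2111, d(B,C) = √(4² + 1²) = √17 ≈ 4.1231, d(A,C) = √(0² + 5²) = √25 = 5.
d(A,B) + d(B,C) - d(A,C) = 7.2111 + 4.1231 - 5 = 11.3342 - 5 = 6.3342 (to 4 decimal places). This is ≥ 0, so the triangle inequality holds for these points.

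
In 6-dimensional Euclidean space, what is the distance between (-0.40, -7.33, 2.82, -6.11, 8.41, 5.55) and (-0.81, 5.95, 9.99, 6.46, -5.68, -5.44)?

√(Σ(x_i - y_i)²) = √((-0.4 - (-0.81))² + (-7.33 - 5.95)² + (2.82 - 9.99)² + (-6.11 - 6.46)² + (8.41 - (-5.68))² + (5.55 - (-5.44))²)
= √(0.41² + (-13.28)² + (-7.17)² + (-12.57)² + 14.09² + 10.99²) = √(0.1681 + 176.3584 + 51.4089 + 158.0049 + 198.5281 + 120.7801) = √705.2485 ≈ 26.5565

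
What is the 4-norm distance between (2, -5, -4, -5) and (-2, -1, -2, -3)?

(Σ|x_i - y_i|^4)^(1/4) = (|2 - (-2)|^4 + |-5 - (-1)|^4 + |-4 - (-2)|^4 + |-5 - (-3)|^4)^(1/4)
= (4^4 + 4^4 + 2^4 + 2^4)^(1/4) = (256 + 256 + 16 + 16)^(1/4) = (544)^(1/4) ≈ 4.8295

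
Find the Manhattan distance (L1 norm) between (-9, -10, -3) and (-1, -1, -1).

Σ|x_i - y_i| = |-9 - (-1)| + |-10 - (-1)| + |-3 - (-1)| = 8 + 9 + 2 = 19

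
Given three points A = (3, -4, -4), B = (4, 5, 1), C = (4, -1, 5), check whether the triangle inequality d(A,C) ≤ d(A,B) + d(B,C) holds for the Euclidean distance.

d(A,B) = √(1² + 9² + 5²) = √107 ≈ 10.3441, d(B,C) = √(0² + 6² + 4²) = √52 ≈ 7.2111, d(A,C) = √(1² + 3² + 9²) = √91 ≈ 9.5394.
d(A,C) ≈ 9.5394 ≤ 10.3441 + 7.2111 = 17.5552. Triangle inequality is satisfied.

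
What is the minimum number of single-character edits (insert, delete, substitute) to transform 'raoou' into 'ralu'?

Let D[i][j] be the edit distance between the first i characters of 'raoou' and the first j characters of 'ralu', with D[i][0] = i, D[0][j] = j, and D[i][j] = D[i-1][j-1] if the characters match, else 1 + min(D[i-1][j], D[i][j-1], D[i-1][j-1]). Filling the table (rows: prefixes of 'raoou', columns: prefixes of 'ralu'):
     ε  r  a  l  u
  ε  0  1  2  3  4
  r  1  0  1  2  3
  a  2  1  0  1  2
  o  3  2  1  1  2
  o  4  3  2  2  2
  u  5  4  3  3  2
The bottom-right entry gives D[5][4] = 2, so no sequence of fewer than 2 edits works. Backtracking through the table gives one optimal edit sequence (2 edits):
  raoou → raou (del o @3)
  raou → ralu (sub o→l @3)
Edit distance = 2.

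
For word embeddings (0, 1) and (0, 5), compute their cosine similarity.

With u = (0, 1), v = (0, 5):
u·v = 0·0 + 1·5 = 0 + 5 = 5.
|u| = √(0² + 1²) = √1, |v| = √(0² + 5²) = √25, so |u||v| = √(1·25) = √25 = 5.
cos θ = (u·v)/(|u||v|) = 5/5 = 1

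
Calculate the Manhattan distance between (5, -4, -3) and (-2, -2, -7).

Σ|x_i - y_i| = |5 - (-2)| + |-4 - (-2)| + |-3 - (-7)| = 7 + 2 + 4 = 13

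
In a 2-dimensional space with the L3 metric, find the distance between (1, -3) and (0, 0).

(Σ|x_i - y_i|^3)^(1/3) = (|1 - 0|^3 + |-3 - 0|^3)^(1/3)
= (1^3 + 3^3)^(1/3) = (1 + 27)^(1/3) = (28)^(1/3) ≈ 3.0366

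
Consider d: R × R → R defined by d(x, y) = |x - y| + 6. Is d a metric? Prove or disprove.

No. d fails identity of indiscernibles (specifically d(x,x) = 0): d(3, 3) = |3 - 3| + 6 = 0 + 6 = 6 ≠ 0.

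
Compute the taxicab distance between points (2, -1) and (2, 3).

Σ|x_i - y_i| = |2 - 2| + |-1 - 3| = 0 + 4 = 4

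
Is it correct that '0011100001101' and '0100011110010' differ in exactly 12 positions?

Differing positions: 2, 3, 4, 5, 6, 7, 8, 9, 10, 11, 12, 13. Hamming distance = 12, so the claim is true.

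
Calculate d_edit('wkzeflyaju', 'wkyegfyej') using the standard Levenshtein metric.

Let D[i][j] be the edit distance between the first i characters of 'wkzeflyaju' and the first j characters of 'wkyegfyej', with D[i][0] = i, D[0][j] = j, and D[i][j] = D[i-1][j-1] if the characters match, else 1 + min(D[i-1][j], D[i][j-1], D[i-1][j-1]). Filling the table (rows: prefixes of 'wkzeflyaju', columns: prefixes of 'wkyegfyej'):
     ε  w  k  y  e  g  f  y  e  j
  ε  0  1  2  3  4  5  6  7  8  9
  w  1  0  1  2  3  4  5  6  7  8
  k  2  1  0  1  2  3  4  5  6  7
  z  3  2  1  1  2  3  4  5  6  7
  e  4  3  2  2  1  2  3  4  5  6
  f  5  4  3  3  2  2  2  3  4  5
  l  6  5  4  4  3  3  3  3  4  5
  y  7  6  5  4  4  4  4  3  4  5
  a  8  7  6  5  5  5  5  4  4  5
  j  9  8  7  6  6  6  6  5  5  4
  u 10  9  8  7  7  7  7  6  6  5
The bottom-right entry gives D[10][9] = 5, so no sequence of fewer than 5 edits works. Backtracking through the table gives one optimal edit sequence (5 edits):
  wkzeflyaju → wkyeflyaju (sub z→y @3)
  wkyeflyaju → wkyeglyaju (sub f→g @5)
  wkyeglyaju → wkyegfyaju (sub l→f @6)
  wkyegfyaju → wkyegfyeju (sub a→e @8)
  wkyegfyeju → wkyegfyej (del u @10)
Edit distance = 5.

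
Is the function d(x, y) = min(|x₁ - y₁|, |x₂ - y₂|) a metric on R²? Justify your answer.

No. d fails identity of indiscernibles: take x = (2, 0) and y = (2, 7). Then d(x,y) = min(|2 - 2|, |0 - 7|) = min(0, 7) = 0, yet x ≠ y.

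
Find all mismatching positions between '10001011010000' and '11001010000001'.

Differing positions: 2, 8, 10, 14. Hamming distance = 4.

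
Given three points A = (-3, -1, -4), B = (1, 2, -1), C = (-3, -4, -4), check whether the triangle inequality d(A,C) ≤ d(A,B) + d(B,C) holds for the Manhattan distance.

d(A,B) = 4 + 3 + 3 = 10, d(B,C) = 4 + 6 + 3 = 13, d(A,C) = 0 + 3 + 0 = 3.
d(A,C) = 3 ≤ 10 + 13 = 23. Triangle inequality is satisfied.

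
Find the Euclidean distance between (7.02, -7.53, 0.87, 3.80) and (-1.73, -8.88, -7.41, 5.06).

√(Σ(x_i - y_i)²) = √((7.02 - (-1.73))² + (-7.53 - (-8.88))² + (0.87 - (-7.41))² + (3.8 - 5.06)²)
= √(8.75² + 1.35² + 8.28² + (-1.26)²) = √(76.5625 + 1.8225 + 68.5584 + 1.5876) = √148.531 ≈ 12.1873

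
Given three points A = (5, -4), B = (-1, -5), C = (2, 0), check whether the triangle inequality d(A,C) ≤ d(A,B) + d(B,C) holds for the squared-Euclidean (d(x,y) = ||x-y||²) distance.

d(A,B) = 6² + 1² = 37, d(B,C) = 3² + 5² = 34, d(A,C) = 3² + 4² = 25.
d(A,C) = 25 ≤ 37 + 34 = 71. Triangle inequality is satisfied.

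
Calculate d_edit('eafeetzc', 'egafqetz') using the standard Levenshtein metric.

Let D[i][j] be the edit distance between the first i characters of 'eafeetzc' and the first j characters of 'egafqetz', with D[i][0] = i, D[0][j] = j, and D[i][j] = D[i-1][j-1] if the characters match, else 1 + min(D[i-1][j], D[i][j-1], D[i-1][j-1]). Filling the table (rows: prefixes of 'eafeetzc', columns: prefixes of 'egafqetz'):
     ε  e  g  a  f  q  e  t  z
  ε  0  1  2  3  4  5  6  7  8
  e  1  0  1  2  3  4  5  6  7
  a  2  1  1  1  2  3  4  5  6
  f  3  2  2  2  1  2  3  4  5
  e  4  3  3  3  2  2  2  3  4
  e  5  4  4  4  3  3  2  3  4
  t  6  5  5  5  4  4  3  2  3
  z  7  6  6  6  5  5  4  3  2
  c  8  7  7  7  6  6  5  4  3
The bottom-right entry gives D[8][8] = 3, so no sequence of fewer than 3 edits works. Backtracking through the table gives one optimal edit sequence (3 edits):
  eafeetzc → egafeetzc (ins g @2)
  egafeetzc → egafqetzc (sub e→q @5)
  egafqetzc → egafqetz (del c @9)
Edit distance = 3.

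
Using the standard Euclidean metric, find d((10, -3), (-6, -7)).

√(Σ(x_i - y_i)²) = √((10 - (-6))² + (-3 - (-7))²)
= √(16² + 4²) = √(256 + 16) = √272 ≈ 16.4924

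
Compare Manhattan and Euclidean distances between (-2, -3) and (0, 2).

L1 = |-2 - 0| + |-3 - 2| = 2 + 5 = 7
L2 = √(2² + 5²) = √29 ≈ 5.3852
L1 ≥ L2 always (equality iff movement is along one axis); L1 > L2 here.
Ratio L1/L2 = 7/√29 ≈ 1.2999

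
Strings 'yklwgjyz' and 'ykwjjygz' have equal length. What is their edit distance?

Let D[i][j] be the edit distance between the first i characters of 'yklwgjyz' and the first j characters of 'ykwjjygz', with D[i][0] = i, D[0][j] = j, and D[i][j] = D[i-1][j-1] if the characters match, else 1 + min(D[i-1][j], D[i][j-1], D[i-1][j-1]). Filling the table (rows: prefixes of 'yklwgjyz', columns: prefixes of 'ykwjjygz'):
     ε  y  k  w  j  j  y  g  z
  ε  0  1  2  3  4  5  6  7  8
  y  1  0  1  2  3  4  5  6  7
  k  2  1  0  1  2  3  4  5  6
  l  3  2  1  1  2  3  4  5  6
  w  4  3  2  1  2  3  4  5  6
  g  5  4  3  2  2  3  4  4  5
  j  6  5  4  3  2  2  3  4  5
  y  7  6  5  4  3  3  2  3  4
  z  8  7  6  5  4  4  3  3  3
The bottom-right entry gives D[8][8] = 3, so no sequence of fewer than 3 edits works. Backtracking through the table gives one optimal edit sequence (3 edits):
  yklwgjyz → ykwgjyz (del l @3)
  ykwgjyz → ykwjjyz (sub g→j @4)
  ykwjjyz → ykwjjygz (ins g @7)
Edit distance = 3.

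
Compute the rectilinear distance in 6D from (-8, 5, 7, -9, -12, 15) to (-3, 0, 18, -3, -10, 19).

Σ|x_i - y_i| = |-8 - (-3)| + |5 - 0| + |7 - 18| + |-9 - (-3)| + |-12 - (-10)| + |15 - 19| = 5 + 5 + 11 + 6 + 2 + 4 = 33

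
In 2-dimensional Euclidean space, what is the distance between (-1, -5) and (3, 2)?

√(Σ(x_i - y_i)²) = √((-1 - 3)² + (-5 - 2)²)
= √((-4)² + (-7)²) = √(16 + 49) = √65 ≈ 8.0623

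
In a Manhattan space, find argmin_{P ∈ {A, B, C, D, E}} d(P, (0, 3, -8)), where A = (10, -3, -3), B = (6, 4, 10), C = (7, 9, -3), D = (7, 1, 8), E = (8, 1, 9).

Distances: d(A) = 21, d(B) = 25, d(C) = 18, d(D) = 25, d(E) = 27. Nearest: C = (7, 9, -3) with distance 18.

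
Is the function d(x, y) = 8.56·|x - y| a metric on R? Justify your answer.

Yes. Since |x - y| is a metric on R and 8.56 > 0, the positive scalar multiple 8.56·|x - y| is also a metric: scaling by a positive constant preserves non-negativity, identity (d=0 ⟺ |x-y|=0 ⟺ x=y), symmetry, and the triangle inequality.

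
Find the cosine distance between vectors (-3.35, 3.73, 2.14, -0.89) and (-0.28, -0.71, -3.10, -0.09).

With u = (-3.35, 3.73, 2.14, -0.89), v = (-0.28, -0.71, -3.10, -0.09):
u·v = (-3.35)·(-0.28) + 3.73·(-0.71) + 2.14·(-3.1) + (-0.89)·(-0.09) = 0.938 + (-2.6483) + (-6.634) + 0.0801 = -8.2642.
|u| = √((-3.35)² + 3.73² + 2.14² + (-0.89)²) = √(11.2225 + 13.9129 + 4.5796 + 0.7921) = √30.5071, |v| = √((-0.28)² + (-0.71)² + (-3.1)² + (-0.09)²) = √(0.0784 + 0.5041 + 9.61 + 0.0081) = √10.2006.
cos θ = (u·v)/(|u||v|) = -8.2642/(√30.5071·√10.2006) ≈ -0.4685
Cosine distance = 1 - cos θ ≈ 1 - (-0.4685) = 1.4685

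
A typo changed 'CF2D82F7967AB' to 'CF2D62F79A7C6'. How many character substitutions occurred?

Differing positions: 5, 10, 12, 13. Hamming distance = 4.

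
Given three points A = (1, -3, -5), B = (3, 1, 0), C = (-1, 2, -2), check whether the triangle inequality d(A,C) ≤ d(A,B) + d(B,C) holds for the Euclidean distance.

d(A,B) = √(2² + 4² + 5²) = √45 ≈ 6.7082, d(B,C) = √(4² + 1² + 2²) = √21 ≈ 4.5826, d(A,C) = √(2² + 5² + 3²) = √38 ≈ 6.1644.
d(A,C) ≈ 6.1644 ≤ 6.7082 + 4.5826 = 11.2908. Triangle inequality is satisfied.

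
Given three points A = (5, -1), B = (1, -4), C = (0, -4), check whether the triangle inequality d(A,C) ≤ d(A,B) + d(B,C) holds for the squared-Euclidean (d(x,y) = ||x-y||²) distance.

d(A,B) = 4² + 3² = 25, d(B,C) = 1² + 0² = 1, d(A,C) = 5² + 3² = 34.
d(A,C) = 34 > 25 + 1 = 26. Triangle inequality is VIOLATED. (Squared-Euclidean is not a metric — this is a counterexample.)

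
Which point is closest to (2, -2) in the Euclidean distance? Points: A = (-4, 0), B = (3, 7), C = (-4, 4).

Distances: d(A) ≈ 6.3246, d(B) ≈ 9.0554, d(C) ≈ 8.4853. Nearest: A = (-4, 0) with distance 6.3246.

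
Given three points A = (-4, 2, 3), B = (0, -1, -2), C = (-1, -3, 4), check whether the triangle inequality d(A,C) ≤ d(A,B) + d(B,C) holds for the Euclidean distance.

d(A,B) = √(4² + 3² + 5²) = √50 ≈ 7.0711, d(B,C) = √(1² + 2² + 6²) = √41 ≈ 6.4031, d(A,C) = √(3² + 5² + 1²) = √35 ≈ 5.9161.
d(A,C) ≈ 5.9161 ≤ 7.0711 + 6.4031 = 13.4742. Triangle inequality is satisfied.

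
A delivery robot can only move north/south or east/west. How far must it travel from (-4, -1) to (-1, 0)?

Σ|x_i - y_i| = |-4 - (-1)| + |-1 - 0| = 3 + 1 = 4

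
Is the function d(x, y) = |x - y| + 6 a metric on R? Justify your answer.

No. d fails identity of indiscernibles (specifically d(x,x) = 0): d(5, 5) = |5 - 5| + 6 = 0 + 6 = 6 ≠ 0.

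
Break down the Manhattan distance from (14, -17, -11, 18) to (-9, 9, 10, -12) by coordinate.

Σ|x_i - y_i| = |14 - (-9)| + |-17 - 9| + |-11 - 10| + |18 - (-12)| = 23 + 26 + 21 + 30 = 100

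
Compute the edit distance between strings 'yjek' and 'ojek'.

Let D[i][j] be the edit distance between the first i characters of 'yjek' and the first j characters of 'ojek', with D[i][0] = i, D[0][j] = j, and D[i][j] = D[i-1][j-1] if the characters match, else 1 + min(D[i-1][j], D[i][j-1], D[i-1][j-1]). Filling the table (rows: prefixes of 'yjek', columns: prefixes of 'ojek'):
     ε  o  j  e  k
  ε  0  1  2  3  4
  y  1  1  2  3  4
  j  2  2  1  2  3
  e  3  3  2  1  2
  k  4  4  3  2  1
The bottom-right entry gives D[4][4] = 1, so no sequence of fewer than 1 edit works. Backtracking through the table gives one optimal edit sequence (1 edit):
  yjek → ojek (sub y→o @1)
Edit distance = 1.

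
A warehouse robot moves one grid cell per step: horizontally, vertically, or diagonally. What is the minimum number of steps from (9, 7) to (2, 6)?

max(|x_i - y_i|) = max(|9 - 2|, |7 - 6|) = max(7, 1) = 7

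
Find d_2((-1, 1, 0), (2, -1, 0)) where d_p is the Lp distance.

(Σ|x_i - y_i|^2)^(1/2) = (|-1 - 2|^2 + |1 - (-1)|^2 + |0 - 0|^2)^(1/2)
= (3^2 + 2^2 + 0^2)^(1/2) = (9 + 4 + 0)^(1/2) = (13)^(1/2) ≈ 3.6056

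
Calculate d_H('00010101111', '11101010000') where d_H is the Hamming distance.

Differing positions: 1, 2, 3, 4, 5, 6, 7, 8, 9, 10, 11. Hamming distance = 11.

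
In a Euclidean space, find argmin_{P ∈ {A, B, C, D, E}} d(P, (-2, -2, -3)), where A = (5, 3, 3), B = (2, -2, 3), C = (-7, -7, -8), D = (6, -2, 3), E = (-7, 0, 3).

Distances: d(A) ≈ 10.4881, d(B) ≈ 7.2111, d(C) ≈ 8.6603, d(D) = 10, d(E) ≈ 8.0623. Nearest: B = (2, -2, 3) with distance 7.2111.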